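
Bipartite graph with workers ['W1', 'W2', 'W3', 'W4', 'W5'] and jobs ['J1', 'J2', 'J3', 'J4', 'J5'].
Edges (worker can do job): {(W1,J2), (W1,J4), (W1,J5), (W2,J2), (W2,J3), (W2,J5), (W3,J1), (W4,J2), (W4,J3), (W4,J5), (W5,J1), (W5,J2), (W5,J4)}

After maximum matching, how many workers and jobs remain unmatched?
Unmatched: 0 workers, 0 jobs

Maximum matching size: 5
Workers: 5 total, 5 matched, 0 unmatched
Jobs: 5 total, 5 matched, 0 unmatched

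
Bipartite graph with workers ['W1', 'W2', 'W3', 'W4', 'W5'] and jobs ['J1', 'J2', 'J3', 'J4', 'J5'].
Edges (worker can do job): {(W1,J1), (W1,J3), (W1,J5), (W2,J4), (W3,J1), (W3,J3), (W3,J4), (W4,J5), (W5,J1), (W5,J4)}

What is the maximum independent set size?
Maximum independent set = 6

By König's theorem:
- Min vertex cover = Max matching = 4
- Max independent set = Total vertices - Min vertex cover
- Max independent set = 10 - 4 = 6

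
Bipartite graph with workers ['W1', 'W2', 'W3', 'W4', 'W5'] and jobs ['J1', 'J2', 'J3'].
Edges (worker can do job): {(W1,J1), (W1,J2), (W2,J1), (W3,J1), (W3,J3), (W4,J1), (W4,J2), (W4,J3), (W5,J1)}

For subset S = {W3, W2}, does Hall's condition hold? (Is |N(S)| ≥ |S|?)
Yes: |N(S)| = 2, |S| = 2

Subset S = {W3, W2}
Neighbors N(S) = {J1, J3}

|N(S)| = 2, |S| = 2
Hall's condition: |N(S)| ≥ |S| is satisfied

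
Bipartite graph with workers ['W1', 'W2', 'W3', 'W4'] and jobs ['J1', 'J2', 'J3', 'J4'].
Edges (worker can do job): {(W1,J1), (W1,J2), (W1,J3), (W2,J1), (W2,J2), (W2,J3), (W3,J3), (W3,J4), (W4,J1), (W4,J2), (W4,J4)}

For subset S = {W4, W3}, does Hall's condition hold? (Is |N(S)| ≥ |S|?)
Yes: |N(S)| = 4, |S| = 2

Subset S = {W4, W3}
Neighbors N(S) = {J1, J2, J3, J4}

|N(S)| = 4, |S| = 2
Hall's condition: |N(S)| ≥ |S| is satisfied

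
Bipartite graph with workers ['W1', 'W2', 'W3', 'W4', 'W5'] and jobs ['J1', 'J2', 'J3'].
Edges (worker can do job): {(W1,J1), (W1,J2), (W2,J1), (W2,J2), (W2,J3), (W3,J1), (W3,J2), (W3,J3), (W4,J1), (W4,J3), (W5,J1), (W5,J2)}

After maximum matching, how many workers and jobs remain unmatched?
Unmatched: 2 workers, 0 jobs

Maximum matching size: 3
Workers: 5 total, 3 matched, 2 unmatched
Jobs: 3 total, 3 matched, 0 unmatched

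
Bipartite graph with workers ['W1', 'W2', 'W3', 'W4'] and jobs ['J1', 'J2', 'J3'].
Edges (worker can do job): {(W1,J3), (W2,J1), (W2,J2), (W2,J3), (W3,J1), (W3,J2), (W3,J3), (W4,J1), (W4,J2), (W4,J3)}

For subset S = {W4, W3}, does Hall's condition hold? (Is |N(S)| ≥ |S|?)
Yes: |N(S)| = 3, |S| = 2

Subset S = {W4, W3}
Neighbors N(S) = {J1, J2, J3}

|N(S)| = 3, |S| = 2
Hall's condition: |N(S)| ≥ |S| is satisfied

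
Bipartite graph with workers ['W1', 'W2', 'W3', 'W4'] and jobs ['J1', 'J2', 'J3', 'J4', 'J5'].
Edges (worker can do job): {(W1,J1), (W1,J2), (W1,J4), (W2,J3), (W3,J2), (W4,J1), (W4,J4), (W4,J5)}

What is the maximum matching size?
Maximum matching size = 4

Maximum matching: {(W1,J1), (W2,J3), (W3,J2), (W4,J4)}
Size: 4

This assigns 4 workers to 4 distinct jobs.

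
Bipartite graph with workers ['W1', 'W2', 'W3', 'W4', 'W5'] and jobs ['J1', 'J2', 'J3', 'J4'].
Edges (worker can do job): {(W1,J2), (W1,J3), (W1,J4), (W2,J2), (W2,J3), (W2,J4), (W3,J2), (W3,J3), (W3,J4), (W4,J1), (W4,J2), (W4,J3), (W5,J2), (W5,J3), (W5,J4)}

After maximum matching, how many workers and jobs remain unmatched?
Unmatched: 1 workers, 0 jobs

Maximum matching size: 4
Workers: 5 total, 4 matched, 1 unmatched
Jobs: 4 total, 4 matched, 0 unmatched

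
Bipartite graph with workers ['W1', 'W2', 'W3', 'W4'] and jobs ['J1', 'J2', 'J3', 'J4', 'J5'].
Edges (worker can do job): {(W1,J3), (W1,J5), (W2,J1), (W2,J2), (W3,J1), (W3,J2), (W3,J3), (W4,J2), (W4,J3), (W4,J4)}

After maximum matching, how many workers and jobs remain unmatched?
Unmatched: 0 workers, 1 jobs

Maximum matching size: 4
Workers: 4 total, 4 matched, 0 unmatched
Jobs: 5 total, 4 matched, 1 unmatched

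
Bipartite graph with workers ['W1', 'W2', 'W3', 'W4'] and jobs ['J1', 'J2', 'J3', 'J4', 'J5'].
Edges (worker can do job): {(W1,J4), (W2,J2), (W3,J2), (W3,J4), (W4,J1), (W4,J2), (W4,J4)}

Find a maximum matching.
Matching: {(W1,J4), (W3,J2), (W4,J1)}

Maximum matching (size 3):
  W1 → J4
  W3 → J2
  W4 → J1

Each worker is assigned to at most one job, and each job to at most one worker.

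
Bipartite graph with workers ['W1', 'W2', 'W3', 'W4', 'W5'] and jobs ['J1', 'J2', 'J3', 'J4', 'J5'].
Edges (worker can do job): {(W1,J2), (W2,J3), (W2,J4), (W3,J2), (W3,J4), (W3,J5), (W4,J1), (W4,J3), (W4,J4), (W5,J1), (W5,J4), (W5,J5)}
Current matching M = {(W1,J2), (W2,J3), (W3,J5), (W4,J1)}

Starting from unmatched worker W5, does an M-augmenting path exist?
Yes: W5 → J4

An M-augmenting path alternates non-matching / matching edges, starting and ending at unmatched vertices.
Path: W5 → J4
(J4 is unmatched in M, so the path is augmenting.)
Flipping edges along this path would increase |M| from 4 to 5.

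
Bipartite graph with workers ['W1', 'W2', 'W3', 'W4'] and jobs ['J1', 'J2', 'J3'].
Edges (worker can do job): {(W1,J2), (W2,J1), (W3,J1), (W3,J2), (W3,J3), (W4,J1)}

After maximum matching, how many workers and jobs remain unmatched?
Unmatched: 1 workers, 0 jobs

Maximum matching size: 3
Workers: 4 total, 3 matched, 1 unmatched
Jobs: 3 total, 3 matched, 0 unmatched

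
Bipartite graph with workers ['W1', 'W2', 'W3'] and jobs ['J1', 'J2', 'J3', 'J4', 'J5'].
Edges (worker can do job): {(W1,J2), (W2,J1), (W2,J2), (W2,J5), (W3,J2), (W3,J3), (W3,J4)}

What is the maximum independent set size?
Maximum independent set = 5

By König's theorem:
- Min vertex cover = Max matching = 3
- Max independent set = Total vertices - Min vertex cover
- Max independent set = 8 - 3 = 5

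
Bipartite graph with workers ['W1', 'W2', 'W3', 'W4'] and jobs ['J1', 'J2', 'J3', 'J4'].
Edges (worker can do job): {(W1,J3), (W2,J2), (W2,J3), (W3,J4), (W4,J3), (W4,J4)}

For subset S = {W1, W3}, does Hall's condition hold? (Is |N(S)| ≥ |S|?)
Yes: |N(S)| = 2, |S| = 2

Subset S = {W1, W3}
Neighbors N(S) = {J3, J4}

|N(S)| = 2, |S| = 2
Hall's condition: |N(S)| ≥ |S| is satisfied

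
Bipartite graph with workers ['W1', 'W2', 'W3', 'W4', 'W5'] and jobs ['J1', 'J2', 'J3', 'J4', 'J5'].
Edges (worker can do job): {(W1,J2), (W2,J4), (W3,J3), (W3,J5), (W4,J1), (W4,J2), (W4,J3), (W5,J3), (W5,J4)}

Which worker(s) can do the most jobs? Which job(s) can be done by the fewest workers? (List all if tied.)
Most versatile: W4 (3 jobs); Least covered: J1, J5 (1 workers)

Worker degrees (jobs they can do): W1:1, W2:1, W3:2, W4:3, W5:2
Job degrees (workers who can do it): J1:1, J2:2, J3:3, J4:2, J5:1

Maximum worker degree is 3, achieved by: W4
Minimum job degree is 1, achieved by: J1, J5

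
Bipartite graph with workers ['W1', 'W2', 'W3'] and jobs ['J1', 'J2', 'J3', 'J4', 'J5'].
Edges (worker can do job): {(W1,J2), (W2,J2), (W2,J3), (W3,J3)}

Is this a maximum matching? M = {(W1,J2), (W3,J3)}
Yes, size 2 is maximum

Proposed matching has size 2.
Maximum matching size for this graph: 2.

This is a maximum matching.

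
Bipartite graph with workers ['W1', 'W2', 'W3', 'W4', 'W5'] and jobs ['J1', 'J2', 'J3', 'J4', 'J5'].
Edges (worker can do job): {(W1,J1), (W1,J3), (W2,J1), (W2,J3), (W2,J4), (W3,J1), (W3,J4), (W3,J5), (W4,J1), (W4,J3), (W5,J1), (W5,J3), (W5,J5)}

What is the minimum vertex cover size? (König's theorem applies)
Minimum vertex cover size = 4

By König's theorem: in bipartite graphs,
min vertex cover = max matching = 4

Maximum matching has size 4, so minimum vertex cover also has size 4.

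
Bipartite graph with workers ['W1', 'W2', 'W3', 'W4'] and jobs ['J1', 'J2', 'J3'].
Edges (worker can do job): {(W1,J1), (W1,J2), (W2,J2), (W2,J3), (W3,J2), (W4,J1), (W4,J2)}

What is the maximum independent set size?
Maximum independent set = 4

By König's theorem:
- Min vertex cover = Max matching = 3
- Max independent set = Total vertices - Min vertex cover
- Max independent set = 7 - 3 = 4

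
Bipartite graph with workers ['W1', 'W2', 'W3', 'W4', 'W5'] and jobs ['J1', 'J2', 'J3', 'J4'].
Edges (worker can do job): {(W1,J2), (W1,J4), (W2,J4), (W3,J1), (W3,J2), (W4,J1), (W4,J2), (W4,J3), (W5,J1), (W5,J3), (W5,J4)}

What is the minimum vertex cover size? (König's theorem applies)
Minimum vertex cover size = 4

By König's theorem: in bipartite graphs,
min vertex cover = max matching = 4

Maximum matching has size 4, so minimum vertex cover also has size 4.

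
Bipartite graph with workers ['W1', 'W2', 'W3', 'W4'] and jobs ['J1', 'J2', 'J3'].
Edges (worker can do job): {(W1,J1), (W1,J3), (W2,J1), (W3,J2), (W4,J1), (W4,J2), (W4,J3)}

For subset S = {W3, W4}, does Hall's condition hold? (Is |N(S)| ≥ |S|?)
Yes: |N(S)| = 3, |S| = 2

Subset S = {W3, W4}
Neighbors N(S) = {J1, J2, J3}

|N(S)| = 3, |S| = 2
Hall's condition: |N(S)| ≥ |S| is satisfied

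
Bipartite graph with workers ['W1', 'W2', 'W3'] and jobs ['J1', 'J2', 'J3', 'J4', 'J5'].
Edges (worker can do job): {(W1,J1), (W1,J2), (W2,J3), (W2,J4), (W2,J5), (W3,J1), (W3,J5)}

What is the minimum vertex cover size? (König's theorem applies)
Minimum vertex cover size = 3

By König's theorem: in bipartite graphs,
min vertex cover = max matching = 3

Maximum matching has size 3, so minimum vertex cover also has size 3.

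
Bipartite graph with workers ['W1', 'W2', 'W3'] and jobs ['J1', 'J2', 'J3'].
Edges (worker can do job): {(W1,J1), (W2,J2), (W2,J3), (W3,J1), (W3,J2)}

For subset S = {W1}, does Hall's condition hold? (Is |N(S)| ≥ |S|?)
Yes: |N(S)| = 1, |S| = 1

Subset S = {W1}
Neighbors N(S) = {J1}

|N(S)| = 1, |S| = 1
Hall's condition: |N(S)| ≥ |S| is satisfied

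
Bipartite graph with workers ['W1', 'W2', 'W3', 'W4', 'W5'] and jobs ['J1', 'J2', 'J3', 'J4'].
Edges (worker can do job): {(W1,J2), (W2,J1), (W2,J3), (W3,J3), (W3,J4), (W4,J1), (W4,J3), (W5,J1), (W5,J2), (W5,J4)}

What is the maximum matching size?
Maximum matching size = 4

Maximum matching: {(W1,J2), (W3,J3), (W4,J1), (W5,J4)}
Size: 4

This assigns 4 workers to 4 distinct jobs.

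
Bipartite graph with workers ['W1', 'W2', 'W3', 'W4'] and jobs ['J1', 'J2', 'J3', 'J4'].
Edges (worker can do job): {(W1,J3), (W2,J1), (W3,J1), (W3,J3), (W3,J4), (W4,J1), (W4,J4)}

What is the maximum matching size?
Maximum matching size = 3

Maximum matching: {(W1,J3), (W3,J4), (W4,J1)}
Size: 3

This assigns 3 workers to 3 distinct jobs.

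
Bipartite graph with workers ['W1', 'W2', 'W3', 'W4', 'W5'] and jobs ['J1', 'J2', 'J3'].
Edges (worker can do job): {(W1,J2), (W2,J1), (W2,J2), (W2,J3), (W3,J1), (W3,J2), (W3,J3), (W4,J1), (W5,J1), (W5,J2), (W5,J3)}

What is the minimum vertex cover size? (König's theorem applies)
Minimum vertex cover size = 3

By König's theorem: in bipartite graphs,
min vertex cover = max matching = 3

Maximum matching has size 3, so minimum vertex cover also has size 3.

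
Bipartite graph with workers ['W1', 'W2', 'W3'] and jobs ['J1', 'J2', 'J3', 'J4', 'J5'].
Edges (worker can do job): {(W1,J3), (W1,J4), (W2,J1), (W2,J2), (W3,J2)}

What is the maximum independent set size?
Maximum independent set = 5

By König's theorem:
- Min vertex cover = Max matching = 3
- Max independent set = Total vertices - Min vertex cover
- Max independent set = 8 - 3 = 5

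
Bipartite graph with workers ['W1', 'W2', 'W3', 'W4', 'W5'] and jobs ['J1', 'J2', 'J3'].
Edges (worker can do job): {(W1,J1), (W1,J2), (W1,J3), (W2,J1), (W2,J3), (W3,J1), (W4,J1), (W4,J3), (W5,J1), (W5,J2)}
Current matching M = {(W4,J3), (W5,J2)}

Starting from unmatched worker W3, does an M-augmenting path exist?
Yes: W3 → J1

An M-augmenting path alternates non-matching / matching edges, starting and ending at unmatched vertices.
Path: W3 → J1
(J1 is unmatched in M, so the path is augmenting.)
Flipping edges along this path would increase |M| from 2 to 3.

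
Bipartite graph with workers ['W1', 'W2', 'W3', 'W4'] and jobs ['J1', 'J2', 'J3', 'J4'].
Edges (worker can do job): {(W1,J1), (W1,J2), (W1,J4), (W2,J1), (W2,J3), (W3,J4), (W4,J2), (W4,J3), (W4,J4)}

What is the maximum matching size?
Maximum matching size = 4

Maximum matching: {(W1,J2), (W2,J1), (W3,J4), (W4,J3)}
Size: 4

This assigns 4 workers to 4 distinct jobs.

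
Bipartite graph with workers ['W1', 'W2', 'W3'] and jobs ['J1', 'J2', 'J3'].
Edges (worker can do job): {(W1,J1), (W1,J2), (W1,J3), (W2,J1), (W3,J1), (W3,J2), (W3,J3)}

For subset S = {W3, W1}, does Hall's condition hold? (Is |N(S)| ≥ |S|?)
Yes: |N(S)| = 3, |S| = 2

Subset S = {W3, W1}
Neighbors N(S) = {J1, J2, J3}

|N(S)| = 3, |S| = 2
Hall's condition: |N(S)| ≥ |S| is satisfied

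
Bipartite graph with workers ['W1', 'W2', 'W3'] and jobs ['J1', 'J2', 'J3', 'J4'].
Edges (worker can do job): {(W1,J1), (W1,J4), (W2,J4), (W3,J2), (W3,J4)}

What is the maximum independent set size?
Maximum independent set = 4

By König's theorem:
- Min vertex cover = Max matching = 3
- Max independent set = Total vertices - Min vertex cover
- Max independent set = 7 - 3 = 4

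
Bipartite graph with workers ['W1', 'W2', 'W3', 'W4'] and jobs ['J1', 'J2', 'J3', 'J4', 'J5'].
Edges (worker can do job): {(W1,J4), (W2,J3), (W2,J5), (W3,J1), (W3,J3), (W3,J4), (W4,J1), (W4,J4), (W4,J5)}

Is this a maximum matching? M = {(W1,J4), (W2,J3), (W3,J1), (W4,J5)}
Yes, size 4 is maximum

Proposed matching has size 4.
Maximum matching size for this graph: 4.

This is a maximum matching.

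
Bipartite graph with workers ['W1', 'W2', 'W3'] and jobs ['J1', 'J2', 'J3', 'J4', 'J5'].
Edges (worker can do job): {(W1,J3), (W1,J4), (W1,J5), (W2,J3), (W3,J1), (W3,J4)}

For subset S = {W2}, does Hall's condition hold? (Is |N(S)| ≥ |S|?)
Yes: |N(S)| = 1, |S| = 1

Subset S = {W2}
Neighbors N(S) = {J3}

|N(S)| = 1, |S| = 1
Hall's condition: |N(S)| ≥ |S| is satisfied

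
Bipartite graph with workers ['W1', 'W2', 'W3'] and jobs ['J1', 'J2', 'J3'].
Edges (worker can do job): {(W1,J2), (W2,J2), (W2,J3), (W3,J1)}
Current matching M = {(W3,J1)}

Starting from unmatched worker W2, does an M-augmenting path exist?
Yes: W2 → J3

An M-augmenting path alternates non-matching / matching edges, starting and ending at unmatched vertices.
Path: W2 → J3
(J3 is unmatched in M, so the path is augmenting.)
Flipping edges along this path would increase |M| from 1 to 2.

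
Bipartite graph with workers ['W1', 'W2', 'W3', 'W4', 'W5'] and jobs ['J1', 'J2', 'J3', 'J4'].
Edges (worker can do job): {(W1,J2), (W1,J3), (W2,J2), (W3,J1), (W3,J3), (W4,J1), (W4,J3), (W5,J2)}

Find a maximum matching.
Matching: {(W3,J1), (W4,J3), (W5,J2)}

Maximum matching (size 3):
  W3 → J1
  W4 → J3
  W5 → J2

Each worker is assigned to at most one job, and each job to at most one worker.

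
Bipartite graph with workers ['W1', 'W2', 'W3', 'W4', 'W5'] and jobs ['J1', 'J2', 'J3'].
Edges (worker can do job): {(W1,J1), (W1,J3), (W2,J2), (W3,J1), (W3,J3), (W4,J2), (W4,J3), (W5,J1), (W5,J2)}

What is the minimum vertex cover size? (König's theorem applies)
Minimum vertex cover size = 3

By König's theorem: in bipartite graphs,
min vertex cover = max matching = 3

Maximum matching has size 3, so minimum vertex cover also has size 3.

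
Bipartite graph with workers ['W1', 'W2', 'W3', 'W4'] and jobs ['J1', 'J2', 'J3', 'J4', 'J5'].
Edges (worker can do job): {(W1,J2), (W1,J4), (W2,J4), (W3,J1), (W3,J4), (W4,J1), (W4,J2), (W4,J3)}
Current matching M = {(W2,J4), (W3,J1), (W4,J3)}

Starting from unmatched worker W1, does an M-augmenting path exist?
Yes: W1 → J2

An M-augmenting path alternates non-matching / matching edges, starting and ending at unmatched vertices.
Path: W1 → J2
(J2 is unmatched in M, so the path is augmenting.)
Flipping edges along this path would increase |M| from 3 to 4.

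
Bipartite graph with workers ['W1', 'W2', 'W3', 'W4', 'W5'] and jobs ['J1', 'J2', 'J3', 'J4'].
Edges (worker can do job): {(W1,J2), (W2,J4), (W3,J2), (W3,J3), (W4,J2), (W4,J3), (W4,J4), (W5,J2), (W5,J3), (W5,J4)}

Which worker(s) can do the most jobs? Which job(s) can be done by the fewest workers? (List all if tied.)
Most versatile: W4, W5 (3 jobs); Least covered: J1 (0 workers)

Worker degrees (jobs they can do): W1:1, W2:1, W3:2, W4:3, W5:3
Job degrees (workers who can do it): J1:0, J2:4, J3:3, J4:3

Maximum worker degree is 3, achieved by: W4, W5
Minimum job degree is 0, achieved by: J1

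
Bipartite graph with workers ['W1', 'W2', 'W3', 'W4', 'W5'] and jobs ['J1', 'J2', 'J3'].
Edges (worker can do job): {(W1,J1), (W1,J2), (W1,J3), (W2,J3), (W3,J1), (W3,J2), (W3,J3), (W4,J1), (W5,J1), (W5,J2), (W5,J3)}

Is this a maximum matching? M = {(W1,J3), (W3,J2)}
No, size 2 is not maximum

Proposed matching has size 2.
Maximum matching size for this graph: 3.

This is NOT maximum - can be improved to size 3.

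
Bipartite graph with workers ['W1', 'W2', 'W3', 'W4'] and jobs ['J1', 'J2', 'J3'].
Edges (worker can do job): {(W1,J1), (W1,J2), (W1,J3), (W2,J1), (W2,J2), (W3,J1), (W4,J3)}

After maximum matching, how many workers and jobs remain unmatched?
Unmatched: 1 workers, 0 jobs

Maximum matching size: 3
Workers: 4 total, 3 matched, 1 unmatched
Jobs: 3 total, 3 matched, 0 unmatched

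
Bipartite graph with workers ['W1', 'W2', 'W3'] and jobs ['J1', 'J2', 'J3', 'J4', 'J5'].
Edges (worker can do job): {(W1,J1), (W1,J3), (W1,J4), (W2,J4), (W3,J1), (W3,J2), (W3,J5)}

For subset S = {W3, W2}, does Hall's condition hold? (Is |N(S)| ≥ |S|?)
Yes: |N(S)| = 4, |S| = 2

Subset S = {W3, W2}
Neighbors N(S) = {J1, J2, J4, J5}

|N(S)| = 4, |S| = 2
Hall's condition: |N(S)| ≥ |S| is satisfied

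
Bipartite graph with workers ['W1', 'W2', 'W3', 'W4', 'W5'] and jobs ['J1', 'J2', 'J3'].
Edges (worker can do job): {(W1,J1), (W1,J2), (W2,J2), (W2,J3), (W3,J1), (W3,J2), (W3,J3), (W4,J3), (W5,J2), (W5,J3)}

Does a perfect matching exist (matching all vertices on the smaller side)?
Yes, perfect matching exists (size 3)

Perfect matching: {(W1,J2), (W3,J1), (W5,J3)}
All 3 vertices on the smaller side are matched.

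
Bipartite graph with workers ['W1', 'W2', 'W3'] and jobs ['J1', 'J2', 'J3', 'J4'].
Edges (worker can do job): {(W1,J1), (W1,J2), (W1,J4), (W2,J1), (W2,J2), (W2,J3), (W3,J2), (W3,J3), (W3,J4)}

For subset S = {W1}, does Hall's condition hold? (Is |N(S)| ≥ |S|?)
Yes: |N(S)| = 3, |S| = 1

Subset S = {W1}
Neighbors N(S) = {J1, J2, J4}

|N(S)| = 3, |S| = 1
Hall's condition: |N(S)| ≥ |S| is satisfied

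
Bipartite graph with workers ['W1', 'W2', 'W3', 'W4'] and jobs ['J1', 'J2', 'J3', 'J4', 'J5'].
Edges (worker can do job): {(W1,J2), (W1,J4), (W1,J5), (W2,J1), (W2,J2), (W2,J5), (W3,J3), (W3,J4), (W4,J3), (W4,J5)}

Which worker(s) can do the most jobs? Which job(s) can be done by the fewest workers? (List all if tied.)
Most versatile: W1, W2 (3 jobs); Least covered: J1 (1 workers)

Worker degrees (jobs they can do): W1:3, W2:3, W3:2, W4:2
Job degrees (workers who can do it): J1:1, J2:2, J3:2, J4:2, J5:3

Maximum worker degree is 3, achieved by: W1, W2
Minimum job degree is 1, achieved by: J1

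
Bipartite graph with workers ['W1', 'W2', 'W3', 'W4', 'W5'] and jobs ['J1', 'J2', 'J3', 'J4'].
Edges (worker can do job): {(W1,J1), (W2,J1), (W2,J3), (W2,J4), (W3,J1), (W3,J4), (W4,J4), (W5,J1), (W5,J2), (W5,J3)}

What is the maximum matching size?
Maximum matching size = 4

Maximum matching: {(W2,J3), (W3,J1), (W4,J4), (W5,J2)}
Size: 4

This assigns 4 workers to 4 distinct jobs.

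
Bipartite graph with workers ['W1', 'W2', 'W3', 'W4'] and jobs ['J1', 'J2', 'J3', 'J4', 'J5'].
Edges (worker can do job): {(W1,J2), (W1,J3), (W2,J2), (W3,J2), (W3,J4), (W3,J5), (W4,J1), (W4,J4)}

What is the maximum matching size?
Maximum matching size = 4

Maximum matching: {(W1,J3), (W2,J2), (W3,J5), (W4,J4)}
Size: 4

This assigns 4 workers to 4 distinct jobs.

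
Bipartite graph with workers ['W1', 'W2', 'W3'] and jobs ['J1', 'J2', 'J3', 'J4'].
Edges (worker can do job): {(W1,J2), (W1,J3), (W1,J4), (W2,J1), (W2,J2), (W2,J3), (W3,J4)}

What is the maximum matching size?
Maximum matching size = 3

Maximum matching: {(W1,J3), (W2,J1), (W3,J4)}
Size: 3

This assigns 3 workers to 3 distinct jobs.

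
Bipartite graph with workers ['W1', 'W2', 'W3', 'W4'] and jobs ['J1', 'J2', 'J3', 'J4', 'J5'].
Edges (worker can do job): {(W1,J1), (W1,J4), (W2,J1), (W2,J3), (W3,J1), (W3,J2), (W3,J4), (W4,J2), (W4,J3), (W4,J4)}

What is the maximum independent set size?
Maximum independent set = 5

By König's theorem:
- Min vertex cover = Max matching = 4
- Max independent set = Total vertices - Min vertex cover
- Max independent set = 9 - 4 = 5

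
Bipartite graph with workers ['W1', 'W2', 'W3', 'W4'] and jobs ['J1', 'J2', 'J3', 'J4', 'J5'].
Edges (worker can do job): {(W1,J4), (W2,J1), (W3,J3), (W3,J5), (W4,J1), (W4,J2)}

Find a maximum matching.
Matching: {(W1,J4), (W2,J1), (W3,J3), (W4,J2)}

Maximum matching (size 4):
  W1 → J4
  W2 → J1
  W3 → J3
  W4 → J2

Each worker is assigned to at most one job, and each job to at most one worker.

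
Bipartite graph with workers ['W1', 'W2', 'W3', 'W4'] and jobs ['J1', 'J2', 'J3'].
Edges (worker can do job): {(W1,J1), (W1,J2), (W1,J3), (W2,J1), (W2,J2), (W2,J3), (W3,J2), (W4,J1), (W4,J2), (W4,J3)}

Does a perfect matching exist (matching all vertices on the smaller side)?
Yes, perfect matching exists (size 3)

Perfect matching: {(W1,J3), (W2,J1), (W4,J2)}
All 3 vertices on the smaller side are matched.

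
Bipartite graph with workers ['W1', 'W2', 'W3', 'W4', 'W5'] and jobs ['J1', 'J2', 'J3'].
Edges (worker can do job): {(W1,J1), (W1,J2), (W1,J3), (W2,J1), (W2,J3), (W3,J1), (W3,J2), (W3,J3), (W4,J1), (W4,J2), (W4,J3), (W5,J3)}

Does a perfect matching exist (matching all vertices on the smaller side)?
Yes, perfect matching exists (size 3)

Perfect matching: {(W1,J1), (W3,J3), (W4,J2)}
All 3 vertices on the smaller side are matched.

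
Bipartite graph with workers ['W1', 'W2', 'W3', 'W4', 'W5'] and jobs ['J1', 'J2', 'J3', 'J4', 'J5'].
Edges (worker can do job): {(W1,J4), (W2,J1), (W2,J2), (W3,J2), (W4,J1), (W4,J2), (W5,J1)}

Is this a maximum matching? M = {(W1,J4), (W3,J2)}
No, size 2 is not maximum

Proposed matching has size 2.
Maximum matching size for this graph: 3.

This is NOT maximum - can be improved to size 3.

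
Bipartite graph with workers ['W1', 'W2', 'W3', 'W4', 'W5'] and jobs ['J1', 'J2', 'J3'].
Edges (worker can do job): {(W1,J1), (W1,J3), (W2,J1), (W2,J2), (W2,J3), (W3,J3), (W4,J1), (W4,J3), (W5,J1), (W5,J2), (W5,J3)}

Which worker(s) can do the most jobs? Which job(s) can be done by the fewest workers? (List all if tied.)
Most versatile: W2, W5 (3 jobs); Least covered: J2 (2 workers)

Worker degrees (jobs they can do): W1:2, W2:3, W3:1, W4:2, W5:3
Job degrees (workers who can do it): J1:4, J2:2, J3:5

Maximum worker degree is 3, achieved by: W2, W5
Minimum job degree is 2, achieved by: J2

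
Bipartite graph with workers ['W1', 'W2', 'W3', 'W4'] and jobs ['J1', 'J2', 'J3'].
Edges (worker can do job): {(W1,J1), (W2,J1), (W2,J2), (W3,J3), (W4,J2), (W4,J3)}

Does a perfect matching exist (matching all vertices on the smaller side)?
Yes, perfect matching exists (size 3)

Perfect matching: {(W1,J1), (W3,J3), (W4,J2)}
All 3 vertices on the smaller side are matched.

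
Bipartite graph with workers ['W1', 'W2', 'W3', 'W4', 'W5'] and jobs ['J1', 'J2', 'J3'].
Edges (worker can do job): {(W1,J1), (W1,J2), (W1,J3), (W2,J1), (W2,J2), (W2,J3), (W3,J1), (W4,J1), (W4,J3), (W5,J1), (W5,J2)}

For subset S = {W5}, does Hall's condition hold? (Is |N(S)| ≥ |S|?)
Yes: |N(S)| = 2, |S| = 1

Subset S = {W5}
Neighbors N(S) = {J1, J2}

|N(S)| = 2, |S| = 1
Hall's condition: |N(S)| ≥ |S| is satisfied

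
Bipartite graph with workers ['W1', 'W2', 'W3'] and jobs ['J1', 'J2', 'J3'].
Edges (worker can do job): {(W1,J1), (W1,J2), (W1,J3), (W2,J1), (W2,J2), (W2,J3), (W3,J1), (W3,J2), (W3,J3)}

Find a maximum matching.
Matching: {(W1,J2), (W2,J1), (W3,J3)}

Maximum matching (size 3):
  W1 → J2
  W2 → J1
  W3 → J3

Each worker is assigned to at most one job, and each job to at most one worker.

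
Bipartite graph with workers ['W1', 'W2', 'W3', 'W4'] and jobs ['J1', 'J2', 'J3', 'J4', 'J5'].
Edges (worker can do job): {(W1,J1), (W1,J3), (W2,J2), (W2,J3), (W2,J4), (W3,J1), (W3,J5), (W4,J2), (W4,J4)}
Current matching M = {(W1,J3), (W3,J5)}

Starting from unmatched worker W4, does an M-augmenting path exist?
Yes: W4 → J4

An M-augmenting path alternates non-matching / matching edges, starting and ending at unmatched vertices.
Path: W4 → J4
(J4 is unmatched in M, so the path is augmenting.)
Flipping edges along this path would increase |M| from 2 to 3.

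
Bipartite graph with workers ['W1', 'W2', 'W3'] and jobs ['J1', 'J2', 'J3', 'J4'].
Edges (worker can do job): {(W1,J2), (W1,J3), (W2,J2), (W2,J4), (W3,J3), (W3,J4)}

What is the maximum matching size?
Maximum matching size = 3

Maximum matching: {(W1,J3), (W2,J2), (W3,J4)}
Size: 3

This assigns 3 workers to 3 distinct jobs.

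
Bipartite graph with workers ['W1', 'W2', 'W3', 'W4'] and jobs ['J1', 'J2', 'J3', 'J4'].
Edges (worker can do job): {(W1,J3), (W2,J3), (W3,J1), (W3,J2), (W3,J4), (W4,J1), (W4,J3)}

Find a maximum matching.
Matching: {(W1,J3), (W3,J4), (W4,J1)}

Maximum matching (size 3):
  W1 → J3
  W3 → J4
  W4 → J1

Each worker is assigned to at most one job, and each job to at most one worker.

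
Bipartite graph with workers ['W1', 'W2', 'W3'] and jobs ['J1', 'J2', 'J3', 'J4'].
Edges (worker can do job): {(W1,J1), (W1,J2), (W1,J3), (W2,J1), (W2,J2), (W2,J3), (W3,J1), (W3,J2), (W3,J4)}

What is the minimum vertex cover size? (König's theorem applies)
Minimum vertex cover size = 3

By König's theorem: in bipartite graphs,
min vertex cover = max matching = 3

Maximum matching has size 3, so minimum vertex cover also has size 3.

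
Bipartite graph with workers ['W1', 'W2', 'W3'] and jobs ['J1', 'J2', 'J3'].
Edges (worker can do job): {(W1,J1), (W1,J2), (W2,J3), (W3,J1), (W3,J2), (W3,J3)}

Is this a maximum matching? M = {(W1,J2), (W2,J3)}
No, size 2 is not maximum

Proposed matching has size 2.
Maximum matching size for this graph: 3.

This is NOT maximum - can be improved to size 3.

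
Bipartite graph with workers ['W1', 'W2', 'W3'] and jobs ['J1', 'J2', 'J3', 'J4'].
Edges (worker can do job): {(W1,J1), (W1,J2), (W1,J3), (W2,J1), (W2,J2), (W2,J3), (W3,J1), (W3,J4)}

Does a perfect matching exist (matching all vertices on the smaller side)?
Yes, perfect matching exists (size 3)

Perfect matching: {(W1,J3), (W2,J2), (W3,J1)}
All 3 vertices on the smaller side are matched.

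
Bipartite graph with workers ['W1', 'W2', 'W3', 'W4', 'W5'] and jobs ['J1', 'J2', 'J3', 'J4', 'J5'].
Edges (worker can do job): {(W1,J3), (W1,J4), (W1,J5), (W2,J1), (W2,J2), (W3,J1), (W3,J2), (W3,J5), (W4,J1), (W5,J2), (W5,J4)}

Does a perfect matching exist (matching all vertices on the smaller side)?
Yes, perfect matching exists (size 5)

Perfect matching: {(W1,J3), (W2,J2), (W3,J5), (W4,J1), (W5,J4)}
All 5 vertices on the smaller side are matched.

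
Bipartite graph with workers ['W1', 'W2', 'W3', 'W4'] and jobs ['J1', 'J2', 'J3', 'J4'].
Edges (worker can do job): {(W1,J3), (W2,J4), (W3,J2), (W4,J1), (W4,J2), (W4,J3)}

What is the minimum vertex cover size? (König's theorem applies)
Minimum vertex cover size = 4

By König's theorem: in bipartite graphs,
min vertex cover = max matching = 4

Maximum matching has size 4, so minimum vertex cover also has size 4.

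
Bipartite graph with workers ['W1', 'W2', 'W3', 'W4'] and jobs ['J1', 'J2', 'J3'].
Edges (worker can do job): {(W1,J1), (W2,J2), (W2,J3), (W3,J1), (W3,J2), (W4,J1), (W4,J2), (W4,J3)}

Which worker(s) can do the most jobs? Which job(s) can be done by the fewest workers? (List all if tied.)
Most versatile: W4 (3 jobs); Least covered: J3 (2 workers)

Worker degrees (jobs they can do): W1:1, W2:2, W3:2, W4:3
Job degrees (workers who can do it): J1:3, J2:3, J3:2

Maximum worker degree is 3, achieved by: W4
Minimum job degree is 2, achieved by: J3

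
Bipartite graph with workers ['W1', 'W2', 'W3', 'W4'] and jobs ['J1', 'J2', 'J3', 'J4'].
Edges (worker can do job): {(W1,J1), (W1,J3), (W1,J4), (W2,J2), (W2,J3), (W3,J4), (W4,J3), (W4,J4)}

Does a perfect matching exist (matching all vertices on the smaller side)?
Yes, perfect matching exists (size 4)

Perfect matching: {(W1,J1), (W2,J2), (W3,J4), (W4,J3)}
All 4 vertices on the smaller side are matched.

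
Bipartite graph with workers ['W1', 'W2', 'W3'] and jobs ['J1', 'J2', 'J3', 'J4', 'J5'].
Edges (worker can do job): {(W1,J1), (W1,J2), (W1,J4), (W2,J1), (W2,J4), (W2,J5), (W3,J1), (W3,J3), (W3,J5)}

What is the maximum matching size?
Maximum matching size = 3

Maximum matching: {(W1,J4), (W2,J5), (W3,J3)}
Size: 3

This assigns 3 workers to 3 distinct jobs.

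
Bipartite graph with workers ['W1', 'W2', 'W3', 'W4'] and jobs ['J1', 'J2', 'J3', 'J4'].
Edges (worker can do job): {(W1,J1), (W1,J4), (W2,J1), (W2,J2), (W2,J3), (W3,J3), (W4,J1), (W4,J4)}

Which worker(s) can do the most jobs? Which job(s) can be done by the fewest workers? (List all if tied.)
Most versatile: W2 (3 jobs); Least covered: J2 (1 workers)

Worker degrees (jobs they can do): W1:2, W2:3, W3:1, W4:2
Job degrees (workers who can do it): J1:3, J2:1, J3:2, J4:2

Maximum worker degree is 3, achieved by: W2
Minimum job degree is 1, achieved by: J2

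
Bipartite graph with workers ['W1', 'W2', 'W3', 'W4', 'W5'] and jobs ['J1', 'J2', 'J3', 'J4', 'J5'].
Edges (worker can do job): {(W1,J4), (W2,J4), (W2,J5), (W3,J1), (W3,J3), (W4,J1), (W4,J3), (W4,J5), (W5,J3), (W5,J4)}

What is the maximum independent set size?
Maximum independent set = 6

By König's theorem:
- Min vertex cover = Max matching = 4
- Max independent set = Total vertices - Min vertex cover
- Max independent set = 10 - 4 = 6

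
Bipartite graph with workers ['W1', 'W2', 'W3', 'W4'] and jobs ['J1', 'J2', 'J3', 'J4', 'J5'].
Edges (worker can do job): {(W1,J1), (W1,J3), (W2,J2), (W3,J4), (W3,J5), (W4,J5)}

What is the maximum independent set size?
Maximum independent set = 5

By König's theorem:
- Min vertex cover = Max matching = 4
- Max independent set = Total vertices - Min vertex cover
- Max independent set = 9 - 4 = 5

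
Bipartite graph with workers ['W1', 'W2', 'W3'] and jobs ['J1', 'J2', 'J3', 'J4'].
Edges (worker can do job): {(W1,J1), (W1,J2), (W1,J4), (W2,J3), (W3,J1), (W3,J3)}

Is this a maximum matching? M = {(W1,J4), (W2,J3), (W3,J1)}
Yes, size 3 is maximum

Proposed matching has size 3.
Maximum matching size for this graph: 3.

This is a maximum matching.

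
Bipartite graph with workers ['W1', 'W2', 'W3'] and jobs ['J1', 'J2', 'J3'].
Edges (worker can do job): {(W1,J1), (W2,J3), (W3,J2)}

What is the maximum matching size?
Maximum matching size = 3

Maximum matching: {(W1,J1), (W2,J3), (W3,J2)}
Size: 3

This assigns 3 workers to 3 distinct jobs.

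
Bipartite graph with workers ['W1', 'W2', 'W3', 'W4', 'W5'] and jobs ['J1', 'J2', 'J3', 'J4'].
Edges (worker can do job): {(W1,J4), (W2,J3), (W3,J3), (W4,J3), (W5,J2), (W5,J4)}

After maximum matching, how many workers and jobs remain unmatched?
Unmatched: 2 workers, 1 jobs

Maximum matching size: 3
Workers: 5 total, 3 matched, 2 unmatched
Jobs: 4 total, 3 matched, 1 unmatched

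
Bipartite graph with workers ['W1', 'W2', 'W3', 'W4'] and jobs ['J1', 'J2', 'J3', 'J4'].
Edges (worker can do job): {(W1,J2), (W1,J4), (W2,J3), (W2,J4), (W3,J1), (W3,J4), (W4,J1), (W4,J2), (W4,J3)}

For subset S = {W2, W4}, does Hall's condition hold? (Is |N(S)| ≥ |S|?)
Yes: |N(S)| = 4, |S| = 2

Subset S = {W2, W4}
Neighbors N(S) = {J1, J2, J3, J4}

|N(S)| = 4, |S| = 2
Hall's condition: |N(S)| ≥ |S| is satisfied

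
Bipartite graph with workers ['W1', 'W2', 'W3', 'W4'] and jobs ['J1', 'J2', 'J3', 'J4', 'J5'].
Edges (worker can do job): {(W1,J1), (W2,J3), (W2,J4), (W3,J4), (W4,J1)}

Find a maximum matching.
Matching: {(W2,J3), (W3,J4), (W4,J1)}

Maximum matching (size 3):
  W2 → J3
  W3 → J4
  W4 → J1

Each worker is assigned to at most one job, and each job to at most one worker.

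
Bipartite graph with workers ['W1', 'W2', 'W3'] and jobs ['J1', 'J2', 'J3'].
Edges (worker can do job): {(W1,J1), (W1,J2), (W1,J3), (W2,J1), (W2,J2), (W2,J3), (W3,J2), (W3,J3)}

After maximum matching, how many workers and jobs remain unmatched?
Unmatched: 0 workers, 0 jobs

Maximum matching size: 3
Workers: 3 total, 3 matched, 0 unmatched
Jobs: 3 total, 3 matched, 0 unmatched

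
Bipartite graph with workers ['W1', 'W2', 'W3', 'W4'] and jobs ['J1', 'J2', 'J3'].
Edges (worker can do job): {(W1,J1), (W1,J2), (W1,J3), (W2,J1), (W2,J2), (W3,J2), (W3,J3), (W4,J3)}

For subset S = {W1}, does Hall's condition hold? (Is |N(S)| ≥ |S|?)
Yes: |N(S)| = 3, |S| = 1

Subset S = {W1}
Neighbors N(S) = {J1, J2, J3}

|N(S)| = 3, |S| = 1
Hall's condition: |N(S)| ≥ |S| is satisfied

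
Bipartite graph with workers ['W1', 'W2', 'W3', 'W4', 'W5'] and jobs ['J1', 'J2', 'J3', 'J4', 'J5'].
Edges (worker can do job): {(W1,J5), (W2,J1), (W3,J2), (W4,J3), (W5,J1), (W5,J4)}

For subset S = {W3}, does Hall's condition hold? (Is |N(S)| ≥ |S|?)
Yes: |N(S)| = 1, |S| = 1

Subset S = {W3}
Neighbors N(S) = {J2}

|N(S)| = 1, |S| = 1
Hall's condition: |N(S)| ≥ |S| is satisfied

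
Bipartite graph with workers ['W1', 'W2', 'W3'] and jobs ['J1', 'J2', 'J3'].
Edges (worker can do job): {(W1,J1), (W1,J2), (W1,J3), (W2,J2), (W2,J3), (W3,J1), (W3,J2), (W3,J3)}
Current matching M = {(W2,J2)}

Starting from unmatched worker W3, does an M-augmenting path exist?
Yes: W3 → J3

An M-augmenting path alternates non-matching / matching edges, starting and ending at unmatched vertices.
Path: W3 → J3
(J3 is unmatched in M, so the path is augmenting.)
Flipping edges along this path would increase |M| from 1 to 2.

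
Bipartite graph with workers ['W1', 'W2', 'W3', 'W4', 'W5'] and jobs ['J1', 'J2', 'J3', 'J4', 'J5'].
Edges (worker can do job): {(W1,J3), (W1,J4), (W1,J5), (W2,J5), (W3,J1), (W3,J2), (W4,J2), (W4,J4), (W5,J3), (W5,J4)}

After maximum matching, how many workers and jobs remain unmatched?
Unmatched: 0 workers, 0 jobs

Maximum matching size: 5
Workers: 5 total, 5 matched, 0 unmatched
Jobs: 5 total, 5 matched, 0 unmatched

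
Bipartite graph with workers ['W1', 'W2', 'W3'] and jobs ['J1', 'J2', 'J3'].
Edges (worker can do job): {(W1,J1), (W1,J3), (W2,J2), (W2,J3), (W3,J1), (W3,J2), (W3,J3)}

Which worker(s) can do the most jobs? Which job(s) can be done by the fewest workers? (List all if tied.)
Most versatile: W3 (3 jobs); Least covered: J1, J2 (2 workers)

Worker degrees (jobs they can do): W1:2, W2:2, W3:3
Job degrees (workers who can do it): J1:2, J2:2, J3:3

Maximum worker degree is 3, achieved by: W3
Minimum job degree is 2, achieved by: J1, J2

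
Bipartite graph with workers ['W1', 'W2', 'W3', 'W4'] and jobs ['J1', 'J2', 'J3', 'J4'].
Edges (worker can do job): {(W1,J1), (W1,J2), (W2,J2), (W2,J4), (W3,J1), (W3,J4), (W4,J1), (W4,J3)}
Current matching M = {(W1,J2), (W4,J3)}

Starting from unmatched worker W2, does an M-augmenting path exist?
Yes: W2 → J2 → W1 → J1

An M-augmenting path alternates non-matching / matching edges, starting and ending at unmatched vertices.
Path: W2 → J2 → W1 → J1
(J1 is unmatched in M, so the path is augmenting.)
Flipping edges along this path would increase |M| from 2 to 3.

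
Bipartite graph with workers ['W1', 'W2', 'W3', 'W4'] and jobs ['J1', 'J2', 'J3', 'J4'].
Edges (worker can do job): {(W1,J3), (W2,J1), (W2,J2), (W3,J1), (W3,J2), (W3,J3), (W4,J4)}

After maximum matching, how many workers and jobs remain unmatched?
Unmatched: 0 workers, 0 jobs

Maximum matching size: 4
Workers: 4 total, 4 matched, 0 unmatched
Jobs: 4 total, 4 matched, 0 unmatched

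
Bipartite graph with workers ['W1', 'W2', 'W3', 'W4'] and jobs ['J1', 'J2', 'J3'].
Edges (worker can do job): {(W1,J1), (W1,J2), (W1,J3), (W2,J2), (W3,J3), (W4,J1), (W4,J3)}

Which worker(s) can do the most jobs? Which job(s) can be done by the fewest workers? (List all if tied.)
Most versatile: W1 (3 jobs); Least covered: J1, J2 (2 workers)

Worker degrees (jobs they can do): W1:3, W2:1, W3:1, W4:2
Job degrees (workers who can do it): J1:2, J2:2, J3:3

Maximum worker degree is 3, achieved by: W1
Minimum job degree is 2, achieved by: J1, J2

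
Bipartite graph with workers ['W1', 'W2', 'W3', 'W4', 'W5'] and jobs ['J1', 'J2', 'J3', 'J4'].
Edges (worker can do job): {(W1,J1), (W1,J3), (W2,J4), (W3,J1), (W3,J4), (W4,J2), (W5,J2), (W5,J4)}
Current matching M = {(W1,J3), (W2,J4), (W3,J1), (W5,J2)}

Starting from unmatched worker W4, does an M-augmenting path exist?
No augmenting path from W4

Alternating search from W4 reaches jobs: {J2, J4}.
Every reachable job is already matched in M, and following those matched edges back to workers exposes no further unvisited jobs.
No M-augmenting path from W4 exists.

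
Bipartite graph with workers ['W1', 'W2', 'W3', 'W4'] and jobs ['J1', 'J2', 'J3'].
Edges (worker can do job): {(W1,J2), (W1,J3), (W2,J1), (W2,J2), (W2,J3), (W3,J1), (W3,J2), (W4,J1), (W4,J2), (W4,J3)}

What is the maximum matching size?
Maximum matching size = 3

Maximum matching: {(W2,J1), (W3,J2), (W4,J3)}
Size: 3

This assigns 3 workers to 3 distinct jobs.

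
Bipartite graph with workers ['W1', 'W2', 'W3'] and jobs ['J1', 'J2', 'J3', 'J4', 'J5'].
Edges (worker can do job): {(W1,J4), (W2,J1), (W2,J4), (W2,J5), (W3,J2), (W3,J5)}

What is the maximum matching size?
Maximum matching size = 3

Maximum matching: {(W1,J4), (W2,J1), (W3,J5)}
Size: 3

This assigns 3 workers to 3 distinct jobs.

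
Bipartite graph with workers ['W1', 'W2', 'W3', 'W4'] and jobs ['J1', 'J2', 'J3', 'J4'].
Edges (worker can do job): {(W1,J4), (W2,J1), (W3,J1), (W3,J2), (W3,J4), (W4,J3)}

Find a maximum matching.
Matching: {(W1,J4), (W2,J1), (W3,J2), (W4,J3)}

Maximum matching (size 4):
  W1 → J4
  W2 → J1
  W3 → J2
  W4 → J3

Each worker is assigned to at most one job, and each job to at most one worker.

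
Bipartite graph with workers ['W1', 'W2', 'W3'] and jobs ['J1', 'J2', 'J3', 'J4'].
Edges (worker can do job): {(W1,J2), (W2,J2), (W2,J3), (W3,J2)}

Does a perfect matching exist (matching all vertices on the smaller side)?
No, maximum matching has size 2 < 3

Maximum matching has size 2, need 3 for perfect matching.
Unmatched workers: ['W1']
Unmatched jobs: ['J1', 'J4']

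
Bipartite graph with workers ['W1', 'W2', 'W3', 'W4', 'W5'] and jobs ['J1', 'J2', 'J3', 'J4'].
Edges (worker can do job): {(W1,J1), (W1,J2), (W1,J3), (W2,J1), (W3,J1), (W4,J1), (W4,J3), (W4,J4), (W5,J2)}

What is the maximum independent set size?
Maximum independent set = 5

By König's theorem:
- Min vertex cover = Max matching = 4
- Max independent set = Total vertices - Min vertex cover
- Max independent set = 9 - 4 = 5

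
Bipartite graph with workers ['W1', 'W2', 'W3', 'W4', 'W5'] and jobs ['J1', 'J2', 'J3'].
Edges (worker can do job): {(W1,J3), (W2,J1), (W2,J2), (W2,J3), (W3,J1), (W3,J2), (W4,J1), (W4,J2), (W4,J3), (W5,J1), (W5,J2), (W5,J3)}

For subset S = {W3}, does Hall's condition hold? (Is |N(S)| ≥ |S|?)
Yes: |N(S)| = 2, |S| = 1

Subset S = {W3}
Neighbors N(S) = {J1, J2}

|N(S)| = 2, |S| = 1
Hall's condition: |N(S)| ≥ |S| is satisfied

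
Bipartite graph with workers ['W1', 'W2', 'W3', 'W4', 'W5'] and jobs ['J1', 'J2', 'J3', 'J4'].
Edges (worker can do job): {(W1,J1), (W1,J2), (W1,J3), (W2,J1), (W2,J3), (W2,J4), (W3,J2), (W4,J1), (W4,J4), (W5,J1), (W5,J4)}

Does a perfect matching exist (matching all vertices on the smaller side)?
Yes, perfect matching exists (size 4)

Perfect matching: {(W1,J3), (W3,J2), (W4,J4), (W5,J1)}
All 4 vertices on the smaller side are matched.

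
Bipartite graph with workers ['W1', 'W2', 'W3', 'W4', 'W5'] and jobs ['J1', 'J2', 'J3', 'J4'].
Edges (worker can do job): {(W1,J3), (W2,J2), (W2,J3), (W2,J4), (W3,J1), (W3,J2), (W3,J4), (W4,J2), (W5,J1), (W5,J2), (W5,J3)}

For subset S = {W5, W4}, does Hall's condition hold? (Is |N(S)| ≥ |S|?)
Yes: |N(S)| = 3, |S| = 2

Subset S = {W5, W4}
Neighbors N(S) = {J1, J2, J3}

|N(S)| = 3, |S| = 2
Hall's condition: |N(S)| ≥ |S| is satisfied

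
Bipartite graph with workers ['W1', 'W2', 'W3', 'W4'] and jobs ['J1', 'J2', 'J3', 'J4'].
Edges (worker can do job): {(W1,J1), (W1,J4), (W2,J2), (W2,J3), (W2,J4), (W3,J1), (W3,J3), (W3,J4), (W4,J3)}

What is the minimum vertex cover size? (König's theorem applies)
Minimum vertex cover size = 4

By König's theorem: in bipartite graphs,
min vertex cover = max matching = 4

Maximum matching has size 4, so minimum vertex cover also has size 4.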